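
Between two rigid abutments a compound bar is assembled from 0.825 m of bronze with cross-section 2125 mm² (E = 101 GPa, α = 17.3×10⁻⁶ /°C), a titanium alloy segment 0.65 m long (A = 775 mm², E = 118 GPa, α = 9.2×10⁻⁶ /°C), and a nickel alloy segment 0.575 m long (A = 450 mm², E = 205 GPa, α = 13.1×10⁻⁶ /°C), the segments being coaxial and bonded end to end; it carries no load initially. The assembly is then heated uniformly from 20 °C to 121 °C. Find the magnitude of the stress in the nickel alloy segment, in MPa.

Free thermal expansion of the whole bar: Σ αᵢΔT Lᵢ = 17.3×10⁻⁶×101×825 + 9.2×10⁻⁶×101×650 + 13.1×10⁻⁶×101×575 = 2.806 mm.
Since the ends are fixed, an axial force P builds up, equal in every segment, with P · Σ Lᵢ/(AᵢEᵢ) = δ_free.
Σ Lᵢ/(AᵢEᵢ) = 825/(2125×101×10³) + 650/(775×118×10³) + 575/(450×205×10³) = 1.718×10⁻⁵ mm/N.
Hence P = δ_free / Σ(L/AE) = 2.806/1.718×10⁻⁵ = 163.3 kN (compressive).
σ_{nickel alloy} = P / A = 163300 / 450 = 362.9 MPa.

σ ≈ 363 MPa (compressive)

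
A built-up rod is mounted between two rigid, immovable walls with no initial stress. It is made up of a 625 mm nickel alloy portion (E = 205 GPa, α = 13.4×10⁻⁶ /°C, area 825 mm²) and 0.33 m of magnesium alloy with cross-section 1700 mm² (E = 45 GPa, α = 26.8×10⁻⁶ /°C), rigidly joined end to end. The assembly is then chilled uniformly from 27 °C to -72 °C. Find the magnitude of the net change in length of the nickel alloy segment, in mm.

|ΔL| ≈ 0.0426 mm

Free thermal contraction of the whole bar: Σ αᵢΔT Lᵢ = 13.4×10⁻⁶×99×625 + 26.8×10⁻⁶×99×330 = 1.705 mm.
Since the ends are fixed, an axial force P builds up, equal in every segment, with P · Σ Lᵢ/(AᵢEᵢ) = δ_free.
Σ Lᵢ/(AᵢEᵢ) = 625/(825×205×10³) + 330/(1700×45×10³) = 8.009×10⁻⁶ mm/N.
So P = 1.705 / 8.009×10⁻⁶ = 212.8 kN, tensile.
For the nickel alloy segment, free thermal change = 13.4×10⁻⁶×99×625 = 0.8291 mm and elastic change from P = 212800×625/(825×205×10³) = 0.7865 mm; these oppose, so the net change is 0.0426 mm (segment shortens).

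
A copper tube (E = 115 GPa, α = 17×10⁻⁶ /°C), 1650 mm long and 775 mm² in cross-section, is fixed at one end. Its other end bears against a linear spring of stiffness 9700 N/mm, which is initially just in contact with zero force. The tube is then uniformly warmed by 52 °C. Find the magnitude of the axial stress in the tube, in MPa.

The unrestrained thermal change is αΔT L = 17×10⁻⁶ × 52 × 1650 = 1.459 mm.
Let P be the compressive force at the spring. The tube shortens elastically by PL/(AE) and the spring compresses by P/k; together these equal δ_free.
P [ L/(AE) + 1/k ] = δ_free → P [ 1650/(775×115×10³) + 1/(9700) ] = 1.459.
P = 1.459 / 0.0001216 = 11990 N.
σ = P/A = 11990/775 = 15.48 MPa.

σ ≈ 15.5 MPa (compressive)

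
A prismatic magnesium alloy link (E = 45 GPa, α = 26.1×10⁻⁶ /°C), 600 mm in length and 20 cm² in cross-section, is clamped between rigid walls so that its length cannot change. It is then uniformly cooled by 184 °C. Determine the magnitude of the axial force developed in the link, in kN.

With zero net strain, σ = E·αΔT = 45 GPa × 26.1×10⁻⁶ × 184 = 216.1 MPa.
P = AEαΔT = 2000 × 45×10³ × 26.1×10⁻⁶ × 184 = 432.2 kN (tensile).

P ≈ 432 kN (tensile)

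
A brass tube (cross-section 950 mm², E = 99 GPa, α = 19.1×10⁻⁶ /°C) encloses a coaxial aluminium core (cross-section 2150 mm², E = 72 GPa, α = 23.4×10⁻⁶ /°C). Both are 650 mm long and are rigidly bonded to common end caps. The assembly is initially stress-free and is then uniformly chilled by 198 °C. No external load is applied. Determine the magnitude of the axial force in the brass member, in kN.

The aluminium has the larger α, so on cooling it would change length more than the brass if both were free. The rigid plates force a common final length, so the aluminium is put into tension and the brass into compression, with equal and opposite forces P (no external load).
Setting the final lengths equal and cancelling L: (α₁ − α₂)ΔT = P/(A₁E₁) + P/(A₂E₂).
|α₁ − α₂|·ΔT = 4.3×10⁻⁶ × 198 = 0.0008514.
1/(A₁E₁) + 1/(A₂E₂) = 1/(950×99×10³) + 1/(2150×72×10³) = 1.709×10⁻⁸ N⁻¹.
P = 0.0008514 / 1.709×10⁻⁸ = 49810 N = 49.81 kN.

P ≈ 49.8 kN (compressive in the brass)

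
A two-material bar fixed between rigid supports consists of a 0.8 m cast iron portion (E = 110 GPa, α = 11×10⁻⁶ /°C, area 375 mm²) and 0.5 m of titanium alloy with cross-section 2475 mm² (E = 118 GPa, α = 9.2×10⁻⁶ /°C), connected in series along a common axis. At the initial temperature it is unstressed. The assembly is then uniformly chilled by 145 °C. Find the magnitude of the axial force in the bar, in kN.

P ≈ 92.1 kN (tensile)

Free thermal contraction of the whole bar: Σ αᵢΔT Lᵢ = 11×10⁻⁶×145×800 + 9.2×10⁻⁶×145×500 = 1.943 mm.
Since the ends are fixed, an axial force P builds up, equal in every segment, with P · Σ Lᵢ/(AᵢEᵢ) = δ_free.
Σ Lᵢ/(AᵢEᵢ) = 800/(375×110×10³) + 500/(2475×118×10³) = 2.111×10⁻⁵ mm/N.
P = 1.943 / 2.111×10⁻⁵ = 92060 N = 92.06 kN, tensile.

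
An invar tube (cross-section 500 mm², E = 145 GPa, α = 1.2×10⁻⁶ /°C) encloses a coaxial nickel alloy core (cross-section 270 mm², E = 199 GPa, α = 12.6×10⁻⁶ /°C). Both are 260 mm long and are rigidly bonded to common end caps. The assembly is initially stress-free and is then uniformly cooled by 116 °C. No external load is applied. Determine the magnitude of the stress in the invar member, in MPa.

Equilibrium of a rigid end plate with no external load gives equal and opposite internal forces ±P in the two members. Since α_{nickel alloy} > α_{invar}, cooling drives the nickel alloy into tension and the invar into compression.
Equating the net (thermal + elastic) strains gives |α₁ − α₂|·ΔT = P·[1/(A₁E₁) + 1/(A₂E₂)].
|α₁ − α₂|·ΔT = 11.4×10⁻⁶ × 116 = 0.001322.
1/(A₁E₁) + 1/(A₂E₂) = 1/(500×145×10³) + 1/(270×199×10³) = 3.24×10⁻⁸ N⁻¹.
P = 0.001322 / 3.24×10⁻⁸ = 40810 N = 40.81 kN.
σ_{invar} = P/A₁ = 40810/500 = 81.62 MPa, compressive.

σ ≈ 81.6 MPa (compressive)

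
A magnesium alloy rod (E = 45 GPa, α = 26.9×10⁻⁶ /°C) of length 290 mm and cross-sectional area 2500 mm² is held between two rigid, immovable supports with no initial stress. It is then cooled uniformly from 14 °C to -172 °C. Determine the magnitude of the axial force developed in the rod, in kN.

The ends cannot move, so σ = EαΔT = 45×10³ × 26.9×10⁻⁶ × 186 = 225.2 MPa.
Then P = σA = 225.2 × 2500 mm² = 562.9 kN, tensile.

P ≈ 563 kN (tensile)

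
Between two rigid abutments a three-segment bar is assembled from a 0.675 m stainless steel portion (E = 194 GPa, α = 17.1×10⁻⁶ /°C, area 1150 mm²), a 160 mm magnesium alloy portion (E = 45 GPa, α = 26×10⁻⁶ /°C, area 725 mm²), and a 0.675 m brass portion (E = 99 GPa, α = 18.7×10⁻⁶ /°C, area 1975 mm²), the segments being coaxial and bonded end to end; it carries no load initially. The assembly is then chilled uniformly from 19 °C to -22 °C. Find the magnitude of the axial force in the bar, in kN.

Free thermal contraction of the whole bar: Σ αᵢΔT Lᵢ = 17.1×10⁻⁶×41×675 + 26×10⁻⁶×41×160 + 18.7×10⁻⁶×41×675 = 1.161 mm.
Since the ends are fixed, an axial force P builds up, equal in every segment, with P · Σ Lᵢ/(AᵢEᵢ) = δ_free.
Σ Lᵢ/(AᵢEᵢ) = 675/(1150×194×10³) + 160/(725×45×10³) + 675/(1975×99×10³) = 1.138×10⁻⁵ mm/N.
Hence P = δ_free / Σ(L/AE) = 1.161/1.138×10⁻⁵ = 102 kN (tensile).

P ≈ 102 kN (tensile)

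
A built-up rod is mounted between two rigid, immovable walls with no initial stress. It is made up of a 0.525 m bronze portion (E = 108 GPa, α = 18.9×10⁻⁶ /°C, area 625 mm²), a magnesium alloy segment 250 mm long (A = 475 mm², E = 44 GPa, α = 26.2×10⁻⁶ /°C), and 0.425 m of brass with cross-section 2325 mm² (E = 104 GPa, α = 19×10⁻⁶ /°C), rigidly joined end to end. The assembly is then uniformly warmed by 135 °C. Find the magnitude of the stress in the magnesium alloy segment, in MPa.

σ ≈ 325 MPa (compressive)

Free thermal expansion of the whole bar: Σ αᵢΔT Lᵢ = 18.9×10⁻⁶×135×525 + 26.2×10⁻⁶×135×250 + 19×10⁻⁶×135×425 = 3.314 mm.
Since the ends are fixed, an axial force P builds up, equal in every segment, with P · Σ Lᵢ/(AᵢEᵢ) = δ_free.
Σ Lᵢ/(AᵢEᵢ) = 525/(625×108×10³) + 250/(475×44×10³) + 425/(2325×104×10³) = 2.15×10⁻⁵ mm/N.
Hence P = δ_free / Σ(L/AE) = 3.314/2.15×10⁻⁵ = 154.2 kN (compressive).
σ_{magnesium alloy} = P / A = 154200 / 475 = 324.5 MPa.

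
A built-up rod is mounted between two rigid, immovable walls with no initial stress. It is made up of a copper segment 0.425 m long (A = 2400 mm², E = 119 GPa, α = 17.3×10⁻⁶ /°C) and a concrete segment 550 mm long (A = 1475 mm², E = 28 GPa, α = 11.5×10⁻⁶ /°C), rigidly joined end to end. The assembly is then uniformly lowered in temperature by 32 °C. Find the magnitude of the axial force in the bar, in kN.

P ≈ 29.6 kN (tensile)

If the supports were absent, the total length change would be Σ αᵢΔT Lᵢ = 17.3×10⁻⁶×32×425 + 11.5×10⁻⁶×32×550 = 0.4377 mm.
The rigid supports impose zero overall length change; the single axial force P common to all segments must satisfy P Σ Lᵢ/(AᵢEᵢ) = δ_free.
The series flexibility is Σ Lᵢ/(AᵢEᵢ) = 425/(2400×119×10³) + 550/(1475×28×10³) = 1.481×10⁻⁵ mm/N.
Hence P = δ_free / Σ(L/AE) = 0.4377/1.481×10⁻⁵ = 29.56 kN (tensile).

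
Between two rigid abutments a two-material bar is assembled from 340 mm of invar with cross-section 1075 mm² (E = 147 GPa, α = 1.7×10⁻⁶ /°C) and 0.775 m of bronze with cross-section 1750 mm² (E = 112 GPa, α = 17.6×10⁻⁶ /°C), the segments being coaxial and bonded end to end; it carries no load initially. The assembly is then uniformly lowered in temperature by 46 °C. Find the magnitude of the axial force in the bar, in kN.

P ≈ 107 kN (tensile)

If the supports were absent, the total length change would be Σ αᵢΔT Lᵢ = 1.7×10⁻⁶×46×340 + 17.6×10⁻⁶×46×775 = 0.654 mm.
The rigid supports impose zero overall length change; the single axial force P common to all segments must satisfy P Σ Lᵢ/(AᵢEᵢ) = δ_free.
The series flexibility is Σ Lᵢ/(AᵢEᵢ) = 340/(1075×147×10³) + 775/(1750×112×10³) = 6.106×10⁻⁶ mm/N.
P = 0.654 / 6.106×10⁻⁶ = 107100 N = 107.1 kN, tensile.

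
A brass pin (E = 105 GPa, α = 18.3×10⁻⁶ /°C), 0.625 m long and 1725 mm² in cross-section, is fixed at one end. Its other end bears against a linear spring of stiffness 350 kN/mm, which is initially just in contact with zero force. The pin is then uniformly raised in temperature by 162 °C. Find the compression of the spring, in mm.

δ ≈ 0.839 mm

If the spring were absent the pin would lengthen by αΔT L = 18.3×10⁻⁶ × 162 × 625 = 1.853 mm.
Let P be the compressive force at the spring. The pin shortens elastically by PL/(AE) and the spring compresses by P/k; together these equal δ_free.
So P = δ_free / [L/(AE) + 1/k] = 1.853 / [ 625/(1725×105×10³) + 1/(350×10³) ].
P = 1.853 / 6.308×10⁻⁶ = 293700 N.
Spring compression = P/k = 293700/(350×10³) = 0.8393 mm.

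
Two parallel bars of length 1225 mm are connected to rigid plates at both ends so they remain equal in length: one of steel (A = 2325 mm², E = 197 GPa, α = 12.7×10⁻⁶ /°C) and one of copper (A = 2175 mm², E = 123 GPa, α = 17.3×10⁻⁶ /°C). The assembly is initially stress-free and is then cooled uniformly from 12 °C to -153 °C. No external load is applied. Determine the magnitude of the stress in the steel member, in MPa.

Equilibrium of a rigid end plate with no external load gives equal and opposite internal forces ±P in the two members. Since α_{copper} > α_{steel}, cooling drives the copper into tension and the steel into compression.
Compatibility of the two members (thermal + elastic change equal): (α₁ − α₂)ΔT = P·[1/(A₁E₁) + 1/(A₂E₂)].
|α₁ − α₂|·ΔT = 4.6×10⁻⁶ × 165 = 0.000759.
1/(A₁E₁) + 1/(A₂E₂) = 1/(2325×197×10³) + 1/(2175×123×10³) = 5.921×10⁻⁹ N⁻¹.
P = 0.000759 / 5.921×10⁻⁹ = 128200 N = 128.2 kN.
σ_{steel} = P/A₁ = 128200/2325 = 55.13 MPa, compressive.

σ ≈ 55.1 MPa (compressive)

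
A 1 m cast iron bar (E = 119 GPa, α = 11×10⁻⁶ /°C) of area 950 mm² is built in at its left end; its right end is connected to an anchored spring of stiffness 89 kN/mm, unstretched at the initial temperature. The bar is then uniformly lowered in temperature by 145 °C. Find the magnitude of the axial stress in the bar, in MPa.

σ ≈ 83.6 MPa (tensile)

If the spring were absent the bar would shorten by αΔT L = 11×10⁻⁶ × 145 × 1000 = 1.595 mm.
Let P be the tensile force in the spring. The bar extends elastically by PL/(AE) and the spring stretches by P/k; together these equal δ_free.
P [ L/(AE) + 1/k ] = δ_free → P [ 1000/(950×119×10³) + 1/(89×10³) ] = 1.595.
P = 1.595 / 2.008×10⁻⁵ = 79430 N.
σ = P/A = 79430/950 = 83.61 MPa.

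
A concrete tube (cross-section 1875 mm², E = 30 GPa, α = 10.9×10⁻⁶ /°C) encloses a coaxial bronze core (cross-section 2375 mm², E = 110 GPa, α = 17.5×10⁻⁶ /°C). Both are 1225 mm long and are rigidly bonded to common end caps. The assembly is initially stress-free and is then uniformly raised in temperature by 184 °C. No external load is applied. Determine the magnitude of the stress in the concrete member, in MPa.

Both members must finish at the same length. With the larger α, the bronze tends to over-expand; the plates restrain it, putting the bronze in compression and the concrete in tension. With no external load the two internal forces are equal and opposite, magnitude P.
Setting the final lengths equal and cancelling L: (α₁ − α₂)ΔT = P/(A₁E₁) + P/(A₂E₂).
|α₁ − α₂|·ΔT = 6.6×10⁻⁶ × 184 = 0.001214.
1/(A₁E₁) + 1/(A₂E₂) = 1/(1875×30×10³) + 1/(2375×110×10³) = 2.161×10⁻⁸ N⁻¹.
P = 0.001214 / 2.161×10⁻⁸ = 56210 N = 56.21 kN.
σ_{concrete} = P/A₁ = 56210/1875 = 29.98 MPa, tensile.

σ ≈ 30 MPa (tensile)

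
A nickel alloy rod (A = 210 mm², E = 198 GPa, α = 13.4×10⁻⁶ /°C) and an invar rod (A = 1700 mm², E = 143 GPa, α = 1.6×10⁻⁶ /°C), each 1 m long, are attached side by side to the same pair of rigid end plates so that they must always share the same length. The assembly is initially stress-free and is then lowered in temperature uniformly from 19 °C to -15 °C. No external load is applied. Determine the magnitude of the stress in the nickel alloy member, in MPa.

Equilibrium of a rigid end plate with no external load gives equal and opposite internal forces ±P in the two members. Since α_{nickel alloy} > α_{invar}, cooling drives the nickel alloy into tension and the invar into compression.
Compatibility of the two members (thermal + elastic change equal): (α₁ − α₂)ΔT = P·[1/(A₁E₁) + 1/(A₂E₂)].
|α₁ − α₂|·ΔT = 11.8×10⁻⁶ × 34 = 0.0004012.
1/(A₁E₁) + 1/(A₂E₂) = 1/(210×198×10³) + 1/(1700×143×10³) = 2.816×10⁻⁸ N⁻¹.
So P = 0.0004012 / 2.816×10⁻⁸ = 14.25 kN.
σ_{nickel alloy} = P/A₁ = 14250/210 = 67.84 MPa, tensile.

σ ≈ 67.8 MPa (tensile)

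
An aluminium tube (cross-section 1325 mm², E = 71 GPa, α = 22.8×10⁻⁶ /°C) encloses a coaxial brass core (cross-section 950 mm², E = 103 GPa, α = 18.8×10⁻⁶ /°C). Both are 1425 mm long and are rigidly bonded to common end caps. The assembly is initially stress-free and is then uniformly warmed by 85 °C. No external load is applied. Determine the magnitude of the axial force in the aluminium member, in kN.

P ≈ 16.3 kN (compressive in the aluminium)

Equilibrium of a rigid end plate with no external load gives equal and opposite internal forces ±P in the two members. Since α_{aluminium} > α_{brass}, heating drives the aluminium into compression and the brass into tension.
Equating the net (thermal + elastic) strains gives |α₁ − α₂|·ΔT = P·[1/(A₁E₁) + 1/(A₂E₂)].
|α₁ − α₂|·ΔT = 4×10⁻⁶ × 85 = 0.00034.
1/(A₁E₁) + 1/(A₂E₂) = 1/(1325×71×10³) + 1/(950×103×10³) = 2.085×10⁻⁸ N⁻¹.
P = 0.00034 / 2.085×10⁻⁸ = 16310 N = 16.31 kN.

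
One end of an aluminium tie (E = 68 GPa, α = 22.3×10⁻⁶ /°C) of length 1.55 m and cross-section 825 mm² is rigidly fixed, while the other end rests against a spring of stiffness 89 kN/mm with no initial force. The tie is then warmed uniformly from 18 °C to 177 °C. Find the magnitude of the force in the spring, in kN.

The unrestrained thermal change is αΔT L = 22.3×10⁻⁶ × 159 × 1550 = 5.496 mm.
With a force P in the spring, the elastic change of the tie is PL/(AE) and that of the spring is P/k; compatibility requires their sum to equal δ_free.
So P = δ_free / [L/(AE) + 1/k] = 5.496 / [ 1550/(825×68×10³) + 1/(89×10³) ].
P = 5.496 / 3.887×10⁻⁵ = 141400 N.

P ≈ 141 kN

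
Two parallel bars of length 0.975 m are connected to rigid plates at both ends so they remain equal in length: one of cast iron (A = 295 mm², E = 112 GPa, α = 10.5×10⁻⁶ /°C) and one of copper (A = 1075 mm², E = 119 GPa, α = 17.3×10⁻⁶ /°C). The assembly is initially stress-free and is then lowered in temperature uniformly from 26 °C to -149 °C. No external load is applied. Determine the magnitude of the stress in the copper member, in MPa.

Both members must finish at the same length. With the larger α, the copper tends to over-contract; the plates restrain it, putting the copper in tension and the cast iron in compression. With no external load the two internal forces are equal and opposite, magnitude P.
Compatibility of the two members (thermal + elastic change equal): (α₁ − α₂)ΔT = P·[1/(A₁E₁) + 1/(A₂E₂)].
|α₁ − α₂|·ΔT = 6.8×10⁻⁶ × 175 = 0.00119.
1/(A₁E₁) + 1/(A₂E₂) = 1/(295×112×10³) + 1/(1075×119×10³) = 3.808×10⁻⁸ N⁻¹.
So P = 0.00119 / 3.808×10⁻⁸ = 31.25 kN.
σ_{copper} = P/A₂ = 31250/1075 = 29.07 MPa, tensile.

σ ≈ 29.1 MPa (tensile)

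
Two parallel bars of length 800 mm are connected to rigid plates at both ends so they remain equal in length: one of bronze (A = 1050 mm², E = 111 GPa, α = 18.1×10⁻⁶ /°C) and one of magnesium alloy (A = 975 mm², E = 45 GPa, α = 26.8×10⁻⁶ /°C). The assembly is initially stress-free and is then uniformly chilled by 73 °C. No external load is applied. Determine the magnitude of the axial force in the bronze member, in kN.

Both members must finish at the same length. With the larger α, the magnesium alloy tends to over-contract; the plates restrain it, putting the magnesium alloy in tension and the bronze in compression. With no external load the two internal forces are equal and opposite, magnitude P.
Equating the net (thermal + elastic) strains gives |α₁ − α₂|·ΔT = P·[1/(A₁E₁) + 1/(A₂E₂)].
|α₁ − α₂|·ΔT = 8.7×10⁻⁶ × 73 = 0.0006351.
1/(A₁E₁) + 1/(A₂E₂) = 1/(1050×111×10³) + 1/(975×45×10³) = 3.137×10⁻⁸ N⁻¹.
P = 0.0006351 / 3.137×10⁻⁸ = 20240 N = 20.24 kN.

P ≈ 20.2 kN (compressive in the bronze)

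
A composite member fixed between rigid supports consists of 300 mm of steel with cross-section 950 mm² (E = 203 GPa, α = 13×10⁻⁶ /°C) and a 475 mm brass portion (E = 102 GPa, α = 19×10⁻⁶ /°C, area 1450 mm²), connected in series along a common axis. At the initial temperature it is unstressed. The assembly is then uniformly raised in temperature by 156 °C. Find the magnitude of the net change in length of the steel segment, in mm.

With the walls removed the bar would change length by δ_free = Σ αᵢΔT Lᵢ = 13×10⁻⁶×156×300 + 19×10⁻⁶×156×475 = 2.016 mm.
The walls prevent any net length change, so an axial force P (same in every segment) develops. Compatibility: P · Σ Lᵢ/(AᵢEᵢ) = δ_free.
The series flexibility is Σ Lᵢ/(AᵢEᵢ) = 300/(950×203×10³) + 475/(1450×102×10³) = 4.767×10⁻⁶ mm/N.
Hence P = δ_free / Σ(L/AE) = 2.016/4.767×10⁻⁶ = 422.9 kN (compressive).
For the steel segment, free thermal change = 13×10⁻⁶×156×300 = 0.6084 mm and elastic change from P = 422900×300/(950×203×10³) = 0.6579 mm; these oppose, so the net change is 0.0495 mm (segment shortens).

|ΔL| ≈ 0.0495 mm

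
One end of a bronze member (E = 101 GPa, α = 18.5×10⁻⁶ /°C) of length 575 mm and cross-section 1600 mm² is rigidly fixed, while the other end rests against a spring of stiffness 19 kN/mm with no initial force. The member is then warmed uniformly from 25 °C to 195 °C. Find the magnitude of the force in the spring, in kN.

If the spring were absent the member would lengthen by αΔT L = 18.5×10⁻⁶ × 170 × 575 = 1.808 mm.
Let P be the compressive force at the spring. The member shortens elastically by PL/(AE) and the spring compresses by P/k; together these equal δ_free.
P [ L/(AE) + 1/k ] = δ_free → P [ 575/(1600×101×10³) + 1/(19×10³) ] = 1.808.
P = 1.808 / 5.619×10⁻⁵ = 32180 N.

P ≈ 32.2 kN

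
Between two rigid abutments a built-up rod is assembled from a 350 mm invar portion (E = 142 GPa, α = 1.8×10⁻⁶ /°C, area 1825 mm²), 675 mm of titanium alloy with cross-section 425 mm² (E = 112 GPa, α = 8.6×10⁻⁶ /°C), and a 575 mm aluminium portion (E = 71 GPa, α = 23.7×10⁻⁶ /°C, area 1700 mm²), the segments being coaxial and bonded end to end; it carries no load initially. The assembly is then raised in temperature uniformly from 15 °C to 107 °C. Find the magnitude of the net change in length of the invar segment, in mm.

If the supports were absent, the total length change would be Σ αᵢΔT Lᵢ = 1.8×10⁻⁶×92×350 + 8.6×10⁻⁶×92×675 + 23.7×10⁻⁶×92×575 = 1.846 mm.
The rigid supports impose zero overall length change; the single axial force P common to all segments must satisfy P Σ Lᵢ/(AᵢEᵢ) = δ_free.
The series flexibility is Σ Lᵢ/(AᵢEᵢ) = 350/(1825×142×10³) + 675/(425×112×10³) + 575/(1700×71×10³) = 2.03×10⁻⁵ mm/N.
Hence P = δ_free / Σ(L/AE) = 1.846/2.03×10⁻⁵ = 90.95 kN (compressive).
For the invar segment, free thermal change = 1.8×10⁻⁶×92×350 = 0.05796 mm and elastic change from P = 90950×350/(1825×142×10³) = 0.1228 mm; these oppose, so the net change is 0.0649 mm (segment shortens).

|ΔL| ≈ 0.0649 mm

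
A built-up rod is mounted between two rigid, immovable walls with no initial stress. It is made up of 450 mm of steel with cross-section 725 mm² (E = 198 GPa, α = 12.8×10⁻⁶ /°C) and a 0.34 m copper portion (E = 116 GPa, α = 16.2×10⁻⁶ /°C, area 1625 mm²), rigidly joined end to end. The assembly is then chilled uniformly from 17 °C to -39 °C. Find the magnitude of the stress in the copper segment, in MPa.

σ ≈ 78.6 MPa (tensile)

Free thermal contraction of the whole bar: Σ αᵢΔT Lᵢ = 12.8×10⁻⁶×56×450 + 16.2×10⁻⁶×56×340 = 0.631 mm.
The rigid supports impose zero overall length change; the single axial force P common to all segments must satisfy P Σ Lᵢ/(AᵢEᵢ) = δ_free.
The series flexibility is Σ Lᵢ/(AᵢEᵢ) = 450/(725×198×10³) + 340/(1625×116×10³) = 4.939×10⁻⁶ mm/N.
P = 0.631 / 4.939×10⁻⁶ = 127800 N = 127.8 kN, tensile.
σ_{copper} = P / A = 127800 / 1625 = 78.63 MPa.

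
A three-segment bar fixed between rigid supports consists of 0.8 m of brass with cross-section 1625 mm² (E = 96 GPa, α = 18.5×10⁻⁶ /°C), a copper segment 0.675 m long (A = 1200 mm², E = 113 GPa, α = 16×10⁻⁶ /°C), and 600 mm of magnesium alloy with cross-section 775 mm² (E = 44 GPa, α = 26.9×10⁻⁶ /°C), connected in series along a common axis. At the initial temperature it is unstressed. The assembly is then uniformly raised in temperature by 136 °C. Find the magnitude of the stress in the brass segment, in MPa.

With the walls removed the bar would change length by δ_free = Σ αᵢΔT Lᵢ = 18.5×10⁻⁶×136×800 + 16×10⁻⁶×136×675 + 26.9×10⁻⁶×136×600 = 5.677 mm.
The rigid supports impose zero overall length change; the single axial force P common to all segments must satisfy P Σ Lᵢ/(AᵢEᵢ) = δ_free.
Σ Lᵢ/(AᵢEᵢ) = 800/(1625×96×10³) + 675/(1200×113×10³) + 600/(775×44×10³) = 2.77×10⁻⁵ mm/N.
So P = 5.677 / 2.77×10⁻⁵ = 204.9 kN, compressive.
σ_{brass} = P / A = 204900 / 1625 = 126.1 MPa.

σ ≈ 126 MPa (compressive)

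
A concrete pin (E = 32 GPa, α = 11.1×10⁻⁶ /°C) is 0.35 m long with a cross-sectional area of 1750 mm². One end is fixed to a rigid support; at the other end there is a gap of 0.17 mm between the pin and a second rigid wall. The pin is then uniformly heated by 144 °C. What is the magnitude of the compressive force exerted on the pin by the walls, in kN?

P ≈ 62.3 kN

Unrestrained expansion: δ_free = αΔT L = 11.1×10⁻⁶ × 144 × 350 = 0.5594 mm.
After closing the 0.17 mm clearance, 0.5594 − 0.17 = 0.3894 mm of expansion remains to be suppressed by the wall.
So σ = E(δ_free − g)/L = 32×10³ × 0.3894/350 = 35.61 MPa.
P = σA = 35.61 × 1750 = 62.31 kN.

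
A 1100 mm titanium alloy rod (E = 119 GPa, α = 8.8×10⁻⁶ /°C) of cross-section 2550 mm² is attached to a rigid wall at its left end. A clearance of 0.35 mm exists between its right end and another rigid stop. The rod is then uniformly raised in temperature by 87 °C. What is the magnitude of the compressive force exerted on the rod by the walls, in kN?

Unrestrained expansion: δ_free = αΔT L = 8.8×10⁻⁶ × 87 × 1100 = 0.8422 mm.
After closing the 0.35 mm clearance, 0.8422 − 0.35 = 0.4922 mm of expansion remains to be suppressed by the wall.
So σ = E(δ_free − g)/L = 119×10³ × 0.4922/1100 = 53.24 MPa.
P = σA = 53.24 × 2550 = 135.8 kN.

P ≈ 136 kN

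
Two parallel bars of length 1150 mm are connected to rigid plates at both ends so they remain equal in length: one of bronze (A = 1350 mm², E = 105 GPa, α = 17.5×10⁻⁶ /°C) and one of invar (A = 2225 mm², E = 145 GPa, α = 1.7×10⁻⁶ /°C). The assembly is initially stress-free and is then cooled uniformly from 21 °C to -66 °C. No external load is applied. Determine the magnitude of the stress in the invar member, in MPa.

Both members must finish at the same length. With the larger α, the bronze tends to over-contract; the plates restrain it, putting the bronze in tension and the invar in compression. With no external load the two internal forces are equal and opposite, magnitude P.
Compatibility of the two members (thermal + elastic change equal): (α₁ − α₂)ΔT = P·[1/(A₁E₁) + 1/(A₂E₂)].
|α₁ − α₂|·ΔT = 15.8×10⁻⁶ × 87 = 0.001375.
1/(A₁E₁) + 1/(A₂E₂) = 1/(1350×105×10³) + 1/(2225×145×10³) = 1.015×10⁻⁸ N⁻¹.
P = 0.001375 / 1.015×10⁻⁸ = 135400 N = 135.4 kN.
σ_{invar} = P/A₂ = 135400/2225 = 60.84 MPa, compressive.

σ ≈ 60.8 MPa (compressive)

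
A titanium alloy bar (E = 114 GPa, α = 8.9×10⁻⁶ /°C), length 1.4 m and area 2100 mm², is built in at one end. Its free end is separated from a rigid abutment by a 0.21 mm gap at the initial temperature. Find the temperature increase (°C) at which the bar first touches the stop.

ΔT ≈ 16.9 °C

Contact occurs when the free expansion equals the gap: αΔT L = 0.21 mm.
ΔT = 0.21 / (8.9×10⁻⁶ × 1400) = 16.85 °C.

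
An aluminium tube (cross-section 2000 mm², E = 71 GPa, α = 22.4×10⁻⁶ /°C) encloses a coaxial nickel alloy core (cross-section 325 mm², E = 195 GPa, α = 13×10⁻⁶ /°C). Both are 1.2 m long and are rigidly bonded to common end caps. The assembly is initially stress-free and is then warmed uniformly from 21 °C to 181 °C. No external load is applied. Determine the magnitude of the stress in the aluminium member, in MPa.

σ ≈ 33 MPa (compressive)

The aluminium has the larger α, so on heating it would change length more than the nickel alloy if both were free. The rigid plates force a common final length, so the aluminium is put into compression and the nickel alloy into tension, with equal and opposite forces P (no external load).
Compatibility of the two members (thermal + elastic change equal): (α₁ − α₂)ΔT = P·[1/(A₁E₁) + 1/(A₂E₂)].
|α₁ − α₂|·ΔT = 9.4×10⁻⁶ × 160 = 0.001504.
1/(A₁E₁) + 1/(A₂E₂) = 1/(2000×71×10³) + 1/(325×195×10³) = 2.282×10⁻⁸ N⁻¹.
P = 0.001504 / 2.282×10⁻⁸ = 65900 N = 65.9 kN.
σ_{aluminium} = P/A₁ = 65900/2000 = 32.95 MPa, compressive.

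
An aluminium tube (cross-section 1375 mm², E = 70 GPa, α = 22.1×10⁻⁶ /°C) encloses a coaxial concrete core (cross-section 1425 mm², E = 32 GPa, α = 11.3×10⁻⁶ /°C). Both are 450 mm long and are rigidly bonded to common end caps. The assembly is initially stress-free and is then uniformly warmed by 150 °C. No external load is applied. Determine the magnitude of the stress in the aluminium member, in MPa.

Equilibrium of a rigid end plate with no external load gives equal and opposite internal forces ±P in the two members. Since α_{aluminium} > α_{concrete}, heating drives the aluminium into compression and the concrete into tension.
Compatibility of the two members (thermal + elastic change equal): (α₁ − α₂)ΔT = P·[1/(A₁E₁) + 1/(A₂E₂)].
|α₁ − α₂|·ΔT = 10.8×10⁻⁶ × 150 = 0.00162.
1/(A₁E₁) + 1/(A₂E₂) = 1/(1375×70×10³) + 1/(1425×32×10³) = 3.232×10⁻⁸ N⁻¹.
So P = 0.00162 / 3.232×10⁻⁸ = 50.12 kN.
σ_{aluminium} = P/A₁ = 50120/1375 = 36.45 MPa, compressive.

σ ≈ 36.5 MPa (compressive)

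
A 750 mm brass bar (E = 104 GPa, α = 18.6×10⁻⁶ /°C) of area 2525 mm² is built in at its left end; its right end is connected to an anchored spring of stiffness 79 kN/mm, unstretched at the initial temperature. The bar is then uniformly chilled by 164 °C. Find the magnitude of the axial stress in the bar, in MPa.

The unrestrained thermal change is αΔT L = 18.6×10⁻⁶ × 164 × 750 = 2.288 mm.
With a force P in the spring, the elastic change of the bar is PL/(AE) and that of the spring is P/k; compatibility requires their sum to equal δ_free.
P [ L/(AE) + 1/k ] = δ_free → P [ 750/(2525×104×10³) + 1/(79×10³) ] = 2.288.
P = 2.288 / 1.551×10⁻⁵ = 147500 N.
σ = P/A = 147500/2525 = 58.4 MPa.

σ ≈ 58.4 MPa (tensile)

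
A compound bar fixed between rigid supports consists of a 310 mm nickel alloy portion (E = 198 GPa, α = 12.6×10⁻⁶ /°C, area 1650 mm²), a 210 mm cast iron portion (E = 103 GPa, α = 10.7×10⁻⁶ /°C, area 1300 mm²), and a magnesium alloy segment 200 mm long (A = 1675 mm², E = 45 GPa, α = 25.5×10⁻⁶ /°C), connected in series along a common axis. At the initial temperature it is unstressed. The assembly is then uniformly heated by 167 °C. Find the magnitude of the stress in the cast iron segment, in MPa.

Free thermal expansion of the whole bar: Σ αᵢΔT Lᵢ = 12.6×10⁻⁶×167×310 + 10.7×10⁻⁶×167×210 + 25.5×10⁻⁶×167×200 = 1.879 mm.
The walls prevent any net length change, so an axial force P (same in every segment) develops. Compatibility: P · Σ Lᵢ/(AᵢEᵢ) = δ_free.
The series flexibility is Σ Lᵢ/(AᵢEᵢ) = 310/(1650×198×10³) + 210/(1300×103×10³) + 200/(1675×45×10³) = 5.171×10⁻⁶ mm/N.
So P = 1.879 / 5.171×10⁻⁶ = 363.4 kN, compressive.
σ_{cast iron} = P / A = 363400 / 1300 = 279.6 MPa.

σ ≈ 280 MPa (compressive)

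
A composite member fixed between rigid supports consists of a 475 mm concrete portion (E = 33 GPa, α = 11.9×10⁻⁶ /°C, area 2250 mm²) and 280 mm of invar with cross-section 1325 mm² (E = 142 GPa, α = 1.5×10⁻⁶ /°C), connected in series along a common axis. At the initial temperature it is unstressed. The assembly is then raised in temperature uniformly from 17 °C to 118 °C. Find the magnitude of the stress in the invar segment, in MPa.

Free thermal expansion of the whole bar: Σ αᵢΔT Lᵢ = 11.9×10⁻⁶×101×475 + 1.5×10⁻⁶×101×280 = 0.6133 mm.
The rigid supports impose zero overall length change; the single axial force P common to all segments must satisfy P Σ Lᵢ/(AᵢEᵢ) = δ_free.
Σ Lᵢ/(AᵢEᵢ) = 475/(2250×33×10³) + 280/(1325×142×10³) = 7.885×10⁻⁶ mm/N.
Hence P = δ_free / Σ(L/AE) = 0.6133/7.885×10⁻⁶ = 77.78 kN (compressive).
σ_{invar} = P / A = 77780 / 1325 = 58.7 MPa.

σ ≈ 58.7 MPa (compressive)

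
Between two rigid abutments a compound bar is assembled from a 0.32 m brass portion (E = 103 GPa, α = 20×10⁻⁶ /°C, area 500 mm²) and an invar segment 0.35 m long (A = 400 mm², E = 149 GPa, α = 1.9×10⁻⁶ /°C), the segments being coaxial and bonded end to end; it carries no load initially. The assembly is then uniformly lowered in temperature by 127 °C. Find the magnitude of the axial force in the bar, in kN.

P ≈ 74.2 kN (tensile)

If the supports were absent, the total length change would be Σ αᵢΔT Lᵢ = 20×10⁻⁶×127×320 + 1.9×10⁻⁶×127×350 = 0.8973 mm.
Since the ends are fixed, an axial force P builds up, equal in every segment, with P · Σ Lᵢ/(AᵢEᵢ) = δ_free.
Σ Lᵢ/(AᵢEᵢ) = 320/(500×103×10³) + 350/(400×149×10³) = 1.209×10⁻⁵ mm/N.
P = 0.8973 / 1.209×10⁻⁵ = 74240 N = 74.24 kN, tensile.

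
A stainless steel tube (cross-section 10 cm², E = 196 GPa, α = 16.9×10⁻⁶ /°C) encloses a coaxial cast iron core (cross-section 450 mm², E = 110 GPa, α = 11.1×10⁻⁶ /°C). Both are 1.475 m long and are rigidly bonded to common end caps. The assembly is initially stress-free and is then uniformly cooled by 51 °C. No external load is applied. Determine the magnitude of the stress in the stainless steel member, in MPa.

σ ≈ 11.7 MPa (tensile)

The stainless steel has the larger α, so on cooling it would change length more than the cast iron if both were free. The rigid plates force a common final length, so the stainless steel is put into tension and the cast iron into compression, with equal and opposite forces P (no external load).
Equating the net (thermal + elastic) strains gives |α₁ − α₂|·ΔT = P·[1/(A₁E₁) + 1/(A₂E₂)].
|α₁ − α₂|·ΔT = 5.8×10⁻⁶ × 51 = 0.0002958.
1/(A₁E₁) + 1/(A₂E₂) = 1/(1000×196×10³) + 1/(450×110×10³) = 2.53×10⁻⁸ N⁻¹.
So P = 0.0002958 / 2.53×10⁻⁸ = 11.69 kN.
σ_{stainless steel} = P/A₁ = 11690/1000 = 11.69 MPa, tensile.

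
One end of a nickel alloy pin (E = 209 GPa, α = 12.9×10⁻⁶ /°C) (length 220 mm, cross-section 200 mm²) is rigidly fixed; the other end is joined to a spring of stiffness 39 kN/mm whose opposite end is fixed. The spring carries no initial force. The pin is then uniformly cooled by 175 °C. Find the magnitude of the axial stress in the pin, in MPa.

Free thermal contraction: δ_free = αΔT L = 12.9×10⁻⁶ × 175 × 220 = 0.4966 mm.
With a force P in the spring, the elastic change of the pin is PL/(AE) and that of the spring is P/k; compatibility requires their sum to equal δ_free.
P [ L/(AE) + 1/k ] = δ_free → P [ 220/(200×209×10³) + 1/(39×10³) ] = 0.4966.
P = 0.4966 / 3.09×10⁻⁵ = 16070 N.
σ = P/A = 16070/200 = 80.35 MPa.

σ ≈ 80.4 MPa (tensile)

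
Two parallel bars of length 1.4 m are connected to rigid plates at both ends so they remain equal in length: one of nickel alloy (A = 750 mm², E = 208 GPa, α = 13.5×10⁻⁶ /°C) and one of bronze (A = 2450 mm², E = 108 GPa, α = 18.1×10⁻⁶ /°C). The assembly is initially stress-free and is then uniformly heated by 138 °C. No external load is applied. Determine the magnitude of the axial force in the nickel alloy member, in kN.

P ≈ 62.3 kN (tensile in the nickel alloy)

Both members must finish at the same length. With the larger α, the bronze tends to over-expand; the plates restrain it, putting the bronze in compression and the nickel alloy in tension. With no external load the two internal forces are equal and opposite, magnitude P.
Equating the net (thermal + elastic) strains gives |α₁ − α₂|·ΔT = P·[1/(A₁E₁) + 1/(A₂E₂)].
|α₁ − α₂|·ΔT = 4.6×10⁻⁶ × 138 = 0.0006348.
1/(A₁E₁) + 1/(A₂E₂) = 1/(750×208×10³) + 1/(2450×108×10³) = 1.019×10⁻⁸ N⁻¹.
So P = 0.0006348 / 1.019×10⁻⁸ = 62.3 kN.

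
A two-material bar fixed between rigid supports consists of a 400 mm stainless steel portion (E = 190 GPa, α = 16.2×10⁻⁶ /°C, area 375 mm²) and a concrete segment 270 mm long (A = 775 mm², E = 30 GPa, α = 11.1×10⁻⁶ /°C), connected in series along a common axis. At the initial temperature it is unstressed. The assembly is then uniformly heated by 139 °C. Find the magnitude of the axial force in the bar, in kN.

If the supports were absent, the total length change would be Σ αᵢΔT Lᵢ = 16.2×10⁻⁶×139×400 + 11.1×10⁻⁶×139×270 = 1.317 mm.
The walls prevent any net length change, so an axial force P (same in every segment) develops. Compatibility: P · Σ Lᵢ/(AᵢEᵢ) = δ_free.
Σ Lᵢ/(AᵢEᵢ) = 400/(375×190×10³) + 270/(775×30×10³) = 1.723×10⁻⁵ mm/N.
P = 1.317 / 1.723×10⁻⁵ = 76470 N = 76.47 kN, compressive.

P ≈ 76.5 kN (compressive)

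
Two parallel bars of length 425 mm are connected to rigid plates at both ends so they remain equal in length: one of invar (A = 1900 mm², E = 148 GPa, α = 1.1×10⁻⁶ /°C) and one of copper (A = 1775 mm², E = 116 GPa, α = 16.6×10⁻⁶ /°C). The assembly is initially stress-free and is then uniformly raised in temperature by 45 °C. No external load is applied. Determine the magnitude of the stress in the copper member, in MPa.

The copper has the larger α, so on heating it would change length more than the invar if both were free. The rigid plates force a common final length, so the copper is put into compression and the invar into tension, with equal and opposite forces P (no external load).
Compatibility of the two members (thermal + elastic change equal): (α₁ − α₂)ΔT = P·[1/(A₁E₁) + 1/(A₂E₂)].
|α₁ − α₂|·ΔT = 15.5×10⁻⁶ × 45 = 0.0006975.
1/(A₁E₁) + 1/(A₂E₂) = 1/(1900×148×10³) + 1/(1775×116×10³) = 8.413×10⁻⁹ N⁻¹.
P = 0.0006975 / 8.413×10⁻⁹ = 82910 N = 82.91 kN.
σ_{copper} = P/A₂ = 82910/1775 = 46.71 MPa, compressive.

σ ≈ 46.7 MPa (compressive)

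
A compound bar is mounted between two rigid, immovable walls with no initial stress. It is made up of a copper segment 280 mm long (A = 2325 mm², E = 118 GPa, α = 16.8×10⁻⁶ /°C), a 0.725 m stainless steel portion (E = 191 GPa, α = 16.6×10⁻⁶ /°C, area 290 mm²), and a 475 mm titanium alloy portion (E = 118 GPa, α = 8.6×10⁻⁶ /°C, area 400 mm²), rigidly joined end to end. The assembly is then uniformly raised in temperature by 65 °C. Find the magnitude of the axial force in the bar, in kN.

With the walls removed the bar would change length by δ_free = Σ αᵢΔT Lᵢ = 16.8×10⁻⁶×65×280 + 16.6×10⁻⁶×65×725 + 8.6×10⁻⁶×65×475 = 1.354 mm.
Since the ends are fixed, an axial force P builds up, equal in every segment, with P · Σ Lᵢ/(AᵢEᵢ) = δ_free.
The series flexibility is Σ Lᵢ/(AᵢEᵢ) = 280/(2325×118×10³) + 725/(290×191×10³) + 475/(400×118×10³) = 2.417×10⁻⁵ mm/N.
So P = 1.354 / 2.417×10⁻⁵ = 55.99 kN, compressive.

P ≈ 56 kN (compressive)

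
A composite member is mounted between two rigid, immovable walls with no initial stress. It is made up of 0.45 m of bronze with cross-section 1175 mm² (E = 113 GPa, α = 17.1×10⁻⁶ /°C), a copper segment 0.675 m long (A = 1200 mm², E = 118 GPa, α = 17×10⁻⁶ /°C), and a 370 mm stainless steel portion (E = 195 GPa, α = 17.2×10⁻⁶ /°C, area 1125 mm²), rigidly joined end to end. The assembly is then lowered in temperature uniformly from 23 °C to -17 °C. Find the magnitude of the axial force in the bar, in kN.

With the walls removed the bar would change length by δ_free = Σ αᵢΔT Lᵢ = 17.1×10⁻⁶×40×450 + 17×10⁻⁶×40×675 + 17.2×10⁻⁶×40×370 = 1.021 mm.
Since the ends are fixed, an axial force P builds up, equal in every segment, with P · Σ Lᵢ/(AᵢEᵢ) = δ_free.
The series flexibility is Σ Lᵢ/(AᵢEᵢ) = 450/(1175×113×10³) + 675/(1200×118×10³) + 370/(1125×195×10³) = 9.843×10⁻⁶ mm/N.
So P = 1.021 / 9.843×10⁻⁶ = 103.8 kN, tensile.

P ≈ 104 kN (tensile)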